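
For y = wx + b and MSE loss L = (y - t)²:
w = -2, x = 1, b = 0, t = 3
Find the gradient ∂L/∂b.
∂L/∂b = -10

y = wx + b = (-2)(1) + 0 = -2
∂L/∂y = 2(y - t) = 2(-2 - 3) = -10
∂y/∂b = 1
∂L/∂b = ∂L/∂y · ∂y/∂b = -10 × 1 = -10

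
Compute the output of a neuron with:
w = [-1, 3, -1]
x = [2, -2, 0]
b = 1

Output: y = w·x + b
y = -7

y = (-1)(2) + (3)(-2) + (-1)(0) + 1 = -7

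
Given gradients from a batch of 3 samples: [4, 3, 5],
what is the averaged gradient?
Average gradient = 4

Average = (1/3)(4 + 3 + 5) = 12/3 = 4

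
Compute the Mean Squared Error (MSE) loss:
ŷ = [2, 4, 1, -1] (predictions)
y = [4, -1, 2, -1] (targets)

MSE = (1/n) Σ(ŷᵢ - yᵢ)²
MSE = 7.5

MSE = (1/4)((2-4)² + (4--1)² + (1-2)² + (-1--1)²) = (1/4)(4 + 25 + 1 + 0) = 7.5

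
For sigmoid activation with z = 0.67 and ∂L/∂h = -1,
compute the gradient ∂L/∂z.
∂L/∂z = -0.2239

σ(0.67) = 0.6615
σ'(0.67) = σ(0.67)(1 - σ(0.67)) = 0.6615 × 0.3385 = 0.2239
∂L/∂z = ∂L/∂h · σ'(z) = -1 × 0.2239 = -0.2239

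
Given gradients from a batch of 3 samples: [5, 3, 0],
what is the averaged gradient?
Average gradient = 2.667

Average = (1/3)(5 + 3 + 0) = 8/3 = 2.667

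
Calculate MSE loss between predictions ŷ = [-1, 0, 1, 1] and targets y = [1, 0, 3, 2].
MSE = 2.25

MSE = (1/4)((-1-1)² + (0-0)² + (1-3)² + (1-2)²) = (1/4)(4 + 0 + 4 + 1) = 2.25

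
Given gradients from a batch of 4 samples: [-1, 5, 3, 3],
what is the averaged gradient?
Average gradient = 2.5

Average = (1/4)(-1 + 5 + 3 + 3) = 10/4 = 2.5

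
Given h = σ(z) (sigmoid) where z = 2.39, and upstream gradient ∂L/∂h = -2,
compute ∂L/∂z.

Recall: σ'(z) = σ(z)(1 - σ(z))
∂L/∂z = -0.1538

σ(2.39) = 0.9161
σ'(2.39) = σ(2.39)(1 - σ(2.39)) = 0.9161 × 0.08394 = 0.07689
∂L/∂z = ∂L/∂h · σ'(z) = -2 × 0.07689 = -0.1538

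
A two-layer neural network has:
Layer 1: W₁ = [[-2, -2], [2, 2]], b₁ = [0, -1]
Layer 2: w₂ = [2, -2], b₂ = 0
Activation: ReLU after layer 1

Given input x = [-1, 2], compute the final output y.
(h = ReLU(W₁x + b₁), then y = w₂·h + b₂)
y = -2

Layer 1 pre-activation: z₁ = [-2, 1]
After ReLU: h = [0, 1]
Layer 2 output: y = 2×0 + -2×1 + 0 = -2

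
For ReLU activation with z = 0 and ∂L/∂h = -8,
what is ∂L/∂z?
∂L/∂z = 0

h = ReLU(0) = 0
At z = 0: ∂h/∂z = 0 (by convention)
∂L/∂z = ∂L/∂h · ∂h/∂z = -8 × 0 = 0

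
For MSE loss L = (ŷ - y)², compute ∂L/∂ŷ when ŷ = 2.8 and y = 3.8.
∂L/∂ŷ = -2.0

∂L/∂ŷ = 2(ŷ - y) = 2(2.8 - 3.8) = 2(-1.0) = -2.0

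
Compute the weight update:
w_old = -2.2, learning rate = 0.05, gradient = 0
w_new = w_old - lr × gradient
w_new = -2.2

w_new = w - η·∂L/∂w = -2.2 - 0.05×(0) = -2.2 - (0) = -2.2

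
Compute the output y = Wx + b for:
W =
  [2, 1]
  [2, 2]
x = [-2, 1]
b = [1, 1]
y = [-2, -1]

Wx = [2×-2 + 1×1, 2×-2 + 2×1]
   = [-3, -2]
y = Wx + b = [-3 + 1, -2 + 1] = [-2, -1]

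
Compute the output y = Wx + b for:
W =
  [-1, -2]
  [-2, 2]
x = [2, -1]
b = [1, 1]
y = [1, -5]

Wx = [-1×2 + -2×-1, -2×2 + 2×-1]
   = [0, -6]
y = Wx + b = [0 + 1, -6 + 1] = [1, -5]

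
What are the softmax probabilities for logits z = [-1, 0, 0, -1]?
p = [0.1345, 0.3655, 0.3655, 0.1345]

exp(z) = [0.3679, 1, 1, 0.3679]
Sum = 2.736
p = [0.1345, 0.3655, 0.3655, 0.1345]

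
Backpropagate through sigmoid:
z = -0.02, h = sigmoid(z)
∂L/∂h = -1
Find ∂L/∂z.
∂L/∂z = -0.25

σ(-0.02) = 0.495
σ'(-0.02) = σ(-0.02)(1 - σ(-0.02)) = 0.495 × 0.505 = 0.25
∂L/∂z = ∂L/∂h · σ'(z) = -1 × 0.25 = -0.25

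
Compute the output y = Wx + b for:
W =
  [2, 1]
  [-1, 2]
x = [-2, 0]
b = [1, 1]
y = [-3, 3]

Wx = [2×-2 + 1×0, -1×-2 + 2×0]
   = [-4, 2]
y = Wx + b = [-4 + 1, 2 + 1] = [-3, 3]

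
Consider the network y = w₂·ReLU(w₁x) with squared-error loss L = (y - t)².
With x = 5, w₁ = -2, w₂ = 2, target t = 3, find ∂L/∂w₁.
∂L/∂w₁ = 0

Forward pass:
z = w₁x = -2×5 = -10
h = ReLU(-10) = 0
y = w₂h = 2×0 = 0

Backward pass:
∂L/∂y = 2(y - t) = 2(0 - 3) = -6
∂y/∂h = w₂ = 2
∂h/∂z = 0 (ReLU derivative)
∂z/∂w₁ = x = 5

∂L/∂w₁ = -6 × 2 × 0 × 5 = 0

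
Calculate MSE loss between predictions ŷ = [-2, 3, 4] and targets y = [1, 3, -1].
MSE = 11.33

MSE = (1/3)((-2-1)² + (3-3)² + (4--1)²) = (1/3)(9 + 0 + 25) = 11.33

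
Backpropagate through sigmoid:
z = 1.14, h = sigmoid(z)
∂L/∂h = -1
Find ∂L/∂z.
∂L/∂z = -0.1836

σ(1.14) = 0.7577
σ'(1.14) = σ(1.14)(1 - σ(1.14)) = 0.7577 × 0.2423 = 0.1836
∂L/∂z = ∂L/∂h · σ'(z) = -1 × 0.1836 = -0.1836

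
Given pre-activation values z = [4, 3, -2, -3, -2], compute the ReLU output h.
h = [4, 3, 0, 0, 0]

ReLU applied element-wise: max(0,4)=4, max(0,3)=3, max(0,-2)=0, max(0,-3)=0, max(0,-2)=0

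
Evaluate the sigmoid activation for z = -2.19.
0.1007

sigmoid(-2.19) = 1/(1 + e^(2.19)) = 1/(1 + 8.935) = 0.1007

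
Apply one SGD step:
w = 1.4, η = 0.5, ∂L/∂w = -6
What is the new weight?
w_new = 4.4

w_new = w - η·∂L/∂w = 1.4 - 0.5×(-6) = 1.4 - (-3) = 4.4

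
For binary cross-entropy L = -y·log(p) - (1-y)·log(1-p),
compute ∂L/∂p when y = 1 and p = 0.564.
∂L/∂p = -1.773

∂L/∂p = -y/p + (1-y)/(1-p) = -1/0.564 + 0 = -1.773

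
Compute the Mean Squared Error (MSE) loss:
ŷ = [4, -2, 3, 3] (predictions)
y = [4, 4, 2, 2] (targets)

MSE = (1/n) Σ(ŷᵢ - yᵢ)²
MSE = 9.5

MSE = (1/4)((4-4)² + (-2-4)² + (3-2)² + (3-2)²) = (1/4)(0 + 36 + 1 + 1) = 9.5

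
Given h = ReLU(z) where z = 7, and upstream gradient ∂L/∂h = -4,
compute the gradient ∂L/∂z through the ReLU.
∂L/∂z = -4

h = ReLU(7) = 7
Since z > 0: ∂h/∂z = 1
∂L/∂z = ∂L/∂h · ∂h/∂z = -4 × 1 = -4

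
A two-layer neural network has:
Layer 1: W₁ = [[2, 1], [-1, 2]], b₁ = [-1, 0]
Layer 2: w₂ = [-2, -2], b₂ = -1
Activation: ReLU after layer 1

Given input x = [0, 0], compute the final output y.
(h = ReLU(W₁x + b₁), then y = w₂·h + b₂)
y = -1

Layer 1 pre-activation: z₁ = [-1, 0]
After ReLU: h = [0, 0]
Layer 2 output: y = -2×0 + -2×0 + -1 = -1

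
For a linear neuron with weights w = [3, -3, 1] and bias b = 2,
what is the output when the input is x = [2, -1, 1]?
y = 12

y = (3)(2) + (-3)(-1) + (1)(1) + 2 = 12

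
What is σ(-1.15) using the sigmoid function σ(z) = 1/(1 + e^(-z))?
0.2405

sigmoid(-1.15) = 1/(1 + e^(1.15)) = 1/(1 + 3.158) = 0.2405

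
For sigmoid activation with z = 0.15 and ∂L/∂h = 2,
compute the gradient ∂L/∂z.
∂L/∂z = 0.4972

σ(0.15) = 0.5374
σ'(0.15) = σ(0.15)(1 - σ(0.15)) = 0.5374 × 0.4626 = 0.2486
∂L/∂z = ∂L/∂h · σ'(z) = 2 × 0.2486 = 0.4972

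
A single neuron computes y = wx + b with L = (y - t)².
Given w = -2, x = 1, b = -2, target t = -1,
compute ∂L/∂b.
∂L/∂b = -6

y = wx + b = (-2)(1) + -2 = -4
∂L/∂y = 2(y - t) = 2(-4 - -1) = -6
∂y/∂b = 1
∂L/∂b = ∂L/∂y · ∂y/∂b = -6 × 1 = -6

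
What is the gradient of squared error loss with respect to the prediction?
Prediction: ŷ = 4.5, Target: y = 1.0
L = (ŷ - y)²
∂L/∂ŷ = 7.0

∂L/∂ŷ = 2(ŷ - y) = 2(4.5 - 1.0) = 2(3.5) = 7.0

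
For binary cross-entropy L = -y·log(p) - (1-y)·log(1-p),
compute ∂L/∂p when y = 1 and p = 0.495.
∂L/∂p = -2.02

∂L/∂p = -y/p + (1-y)/(1-p) = -1/0.495 + 0 = -2.02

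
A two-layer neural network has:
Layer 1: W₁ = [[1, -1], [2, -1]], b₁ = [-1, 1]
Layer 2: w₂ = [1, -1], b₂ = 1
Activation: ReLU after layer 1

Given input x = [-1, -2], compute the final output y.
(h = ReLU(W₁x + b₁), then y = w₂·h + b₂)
y = 0

Layer 1 pre-activation: z₁ = [0, 1]
After ReLU: h = [0, 1]
Layer 2 output: y = 1×0 + -1×1 + 1 = 0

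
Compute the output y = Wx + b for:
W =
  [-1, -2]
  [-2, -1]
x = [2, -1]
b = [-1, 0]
y = [-1, -3]

Wx = [-1×2 + -2×-1, -2×2 + -1×-1]
   = [0, -3]
y = Wx + b = [0 + -1, -3 + 0] = [-1, -3]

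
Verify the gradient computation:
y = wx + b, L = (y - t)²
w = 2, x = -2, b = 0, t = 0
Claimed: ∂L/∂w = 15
Incorrect

y = (2)(-2) + 0 = -4
∂L/∂y = 2(y - t) = 2(-4 - 0) = -8
∂y/∂w = x = -2
∂L/∂w = -8 × -2 = 16

Claimed value: 15
Incorrect: The correct gradient is 16.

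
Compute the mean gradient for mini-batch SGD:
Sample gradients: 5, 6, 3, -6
Average gradient = 2

Average = (1/4)(5 + 6 + 3 + -6) = 8/4 = 2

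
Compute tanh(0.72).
0.6169

tanh(0.72) = (e^(0.72) - e^(-0.72))/(e^(0.72) + e^(-0.72)) = 0.6169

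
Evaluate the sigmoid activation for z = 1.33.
0.7908

sigmoid(1.33) = 1/(1 + e^(-1.33)) = 1/(1 + 0.2645) = 0.7908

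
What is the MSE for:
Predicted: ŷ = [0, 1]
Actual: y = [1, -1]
MSE = 2.5

MSE = (1/2)((0-1)² + (1--1)²) = (1/2)(1 + 4) = 2.5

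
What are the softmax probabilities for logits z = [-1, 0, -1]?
p = [0.2119, 0.5761, 0.2119]

exp(z) = [0.3679, 1, 0.3679]
Sum = 1.736
p = [0.2119, 0.5761, 0.2119]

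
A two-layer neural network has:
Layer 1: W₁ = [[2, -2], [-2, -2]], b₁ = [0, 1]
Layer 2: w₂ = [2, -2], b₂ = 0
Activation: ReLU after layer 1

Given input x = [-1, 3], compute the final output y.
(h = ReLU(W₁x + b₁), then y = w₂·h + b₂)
y = 0

Layer 1 pre-activation: z₁ = [-8, -3]
After ReLU: h = [0, 0]
Layer 2 output: y = 2×0 + -2×0 + 0 = 0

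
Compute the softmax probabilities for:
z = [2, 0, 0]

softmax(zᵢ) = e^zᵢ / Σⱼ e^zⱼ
p = [0.787, 0.1065, 0.1065]

exp(z) = [7.389, 1, 1]
Sum = 9.389
p = [0.787, 0.1065, 0.1065]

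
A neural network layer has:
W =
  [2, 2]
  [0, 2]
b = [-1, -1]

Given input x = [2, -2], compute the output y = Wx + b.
y = [-1, -5]

Wx = [2×2 + 2×-2, 0×2 + 2×-2]
   = [0, -4]
y = Wx + b = [0 + -1, -4 + -1] = [-1, -5]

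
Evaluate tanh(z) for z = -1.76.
-0.9425

tanh(-1.76) = (e^(-1.76) - e^(1.76))/(e^(-1.76) + e^(1.76)) = -0.9425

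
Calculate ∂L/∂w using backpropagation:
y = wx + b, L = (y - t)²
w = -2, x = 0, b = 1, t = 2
∂L/∂w = 0

y = wx + b = (-2)(0) + 1 = 1
∂L/∂y = 2(y - t) = 2(1 - 2) = -2
∂y/∂w = x = 0
∂L/∂w = ∂L/∂y · ∂y/∂w = -2 × 0 = 0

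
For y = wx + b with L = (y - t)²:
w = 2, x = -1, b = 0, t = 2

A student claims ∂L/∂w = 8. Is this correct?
Correct

y = (2)(-1) + 0 = -2
∂L/∂y = 2(y - t) = 2(-2 - 2) = -8
∂y/∂w = x = -1
∂L/∂w = -8 × -1 = 8

Claimed value: 8
Correct: The correct gradient is 8.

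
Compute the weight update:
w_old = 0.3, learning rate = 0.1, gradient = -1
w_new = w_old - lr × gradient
w_new = 0.4

w_new = w - η·∂L/∂w = 0.3 - 0.1×(-1) = 0.3 - (-0.1) = 0.4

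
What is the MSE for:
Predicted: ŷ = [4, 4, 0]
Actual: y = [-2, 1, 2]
MSE = 16.33

MSE = (1/3)((4--2)² + (4-1)² + (0-2)²) = (1/3)(36 + 9 + 4) = 16.33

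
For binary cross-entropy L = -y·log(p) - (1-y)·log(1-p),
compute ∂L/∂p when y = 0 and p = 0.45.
∂L/∂p = 1.818

∂L/∂p = -y/p + (1-y)/(1-p) = 0 + 1/0.55 = 1.818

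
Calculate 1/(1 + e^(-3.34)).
0.9658

sigmoid(3.34) = 1/(1 + e^(-3.34)) = 1/(1 + 0.03544) = 0.9658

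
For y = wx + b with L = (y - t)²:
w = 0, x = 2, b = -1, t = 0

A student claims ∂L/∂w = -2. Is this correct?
Incorrect

y = (0)(2) + -1 = -1
∂L/∂y = 2(y - t) = 2(-1 - 0) = -2
∂y/∂w = x = 2
∂L/∂w = -2 × 2 = -4

Claimed value: -2
Incorrect: The correct gradient is -4.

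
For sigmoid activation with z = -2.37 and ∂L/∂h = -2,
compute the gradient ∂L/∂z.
∂L/∂z = -0.1564

σ(-2.37) = 0.08549
σ'(-2.37) = σ(-2.37)(1 - σ(-2.37)) = 0.08549 × 0.9145 = 0.07818
∂L/∂z = ∂L/∂h · σ'(z) = -2 × 0.07818 = -0.1564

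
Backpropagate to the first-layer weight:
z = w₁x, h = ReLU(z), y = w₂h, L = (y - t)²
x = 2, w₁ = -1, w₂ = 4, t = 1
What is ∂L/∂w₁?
∂L/∂w₁ = 0

Forward pass:
z = w₁x = -1×2 = -2
h = ReLU(-2) = 0
y = w₂h = 4×0 = 0

Backward pass:
∂L/∂y = 2(y - t) = 2(0 - 1) = -2
∂y/∂h = w₂ = 4
∂h/∂z = 0 (ReLU derivative)
∂z/∂w₁ = x = 2

∂L/∂w₁ = -2 × 4 × 0 × 2 = 0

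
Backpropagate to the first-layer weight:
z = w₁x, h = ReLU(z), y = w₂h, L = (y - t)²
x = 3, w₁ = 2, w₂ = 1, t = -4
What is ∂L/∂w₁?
∂L/∂w₁ = 60

Forward pass:
z = w₁x = 2×3 = 6
h = ReLU(6) = 6
y = w₂h = 1×6 = 6

Backward pass:
∂L/∂y = 2(y - t) = 2(6 - -4) = 20
∂y/∂h = w₂ = 1
∂h/∂z = 1 (ReLU derivative)
∂z/∂w₁ = x = 3

∂L/∂w₁ = 20 × 1 × 1 × 3 = 60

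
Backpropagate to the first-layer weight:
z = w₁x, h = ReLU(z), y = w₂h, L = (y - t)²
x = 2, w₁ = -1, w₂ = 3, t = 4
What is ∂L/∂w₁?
∂L/∂w₁ = 0

Forward pass:
z = w₁x = -1×2 = -2
h = ReLU(-2) = 0
y = w₂h = 3×0 = 0

Backward pass:
∂L/∂y = 2(y - t) = 2(0 - 4) = -8
∂y/∂h = w₂ = 3
∂h/∂z = 0 (ReLU derivative)
∂z/∂w₁ = x = 2

∂L/∂w₁ = -8 × 3 × 0 × 2 = 0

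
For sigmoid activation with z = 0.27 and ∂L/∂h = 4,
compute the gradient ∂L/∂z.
∂L/∂z = 0.982

σ(0.27) = 0.5671
σ'(0.27) = σ(0.27)(1 - σ(0.27)) = 0.5671 × 0.4329 = 0.2455
∂L/∂z = ∂L/∂h · σ'(z) = 4 × 0.2455 = 0.982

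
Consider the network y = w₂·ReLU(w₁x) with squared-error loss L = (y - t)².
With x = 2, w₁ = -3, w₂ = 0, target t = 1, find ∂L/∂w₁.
∂L/∂w₁ = 0

Forward pass:
z = w₁x = -3×2 = -6
h = ReLU(-6) = 0
y = w₂h = 0×0 = 0

Backward pass:
∂L/∂y = 2(y - t) = 2(0 - 1) = -2
∂y/∂h = w₂ = 0
∂h/∂z = 0 (ReLU derivative)
∂z/∂w₁ = x = 2

∂L/∂w₁ = -2 × 0 × 0 × 2 = 0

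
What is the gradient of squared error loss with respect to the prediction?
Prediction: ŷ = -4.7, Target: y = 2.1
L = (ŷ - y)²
∂L/∂ŷ = -13.6

∂L/∂ŷ = 2(ŷ - y) = 2(-4.7 - 2.1) = 2(-6.8) = -13.6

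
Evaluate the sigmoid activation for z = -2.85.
0.05468

sigmoid(-2.85) = 1/(1 + e^(2.85)) = 1/(1 + 17.29) = 0.05468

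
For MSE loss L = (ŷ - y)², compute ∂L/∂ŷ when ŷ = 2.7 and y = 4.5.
∂L/∂ŷ = -3.6

∂L/∂ŷ = 2(ŷ - y) = 2(2.7 - 4.5) = 2(-1.8) = -3.6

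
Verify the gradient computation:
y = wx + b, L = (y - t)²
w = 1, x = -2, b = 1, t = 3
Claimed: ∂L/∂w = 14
Incorrect

y = (1)(-2) + 1 = -1
∂L/∂y = 2(y - t) = 2(-1 - 3) = -8
∂y/∂w = x = -2
∂L/∂w = -8 × -2 = 16

Claimed value: 14
Incorrect: The correct gradient is 16.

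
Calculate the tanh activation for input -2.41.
-0.984

tanh(-2.41) = (e^(-2.41) - e^(2.41))/(e^(-2.41) + e^(2.41)) = -0.984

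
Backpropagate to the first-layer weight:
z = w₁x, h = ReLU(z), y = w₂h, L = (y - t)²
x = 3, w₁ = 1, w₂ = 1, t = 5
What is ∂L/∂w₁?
∂L/∂w₁ = -12

Forward pass:
z = w₁x = 1×3 = 3
h = ReLU(3) = 3
y = w₂h = 1×3 = 3

Backward pass:
∂L/∂y = 2(y - t) = 2(3 - 5) = -4
∂y/∂h = w₂ = 1
∂h/∂z = 1 (ReLU derivative)
∂z/∂w₁ = x = 3

∂L/∂w₁ = -4 × 1 × 1 × 3 = -12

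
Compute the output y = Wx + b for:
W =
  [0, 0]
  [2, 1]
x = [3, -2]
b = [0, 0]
y = [0, 4]

Wx = [0×3 + 0×-2, 2×3 + 1×-2]
   = [0, 4]
y = Wx + b = [0 + 0, 4 + 0] = [0, 4]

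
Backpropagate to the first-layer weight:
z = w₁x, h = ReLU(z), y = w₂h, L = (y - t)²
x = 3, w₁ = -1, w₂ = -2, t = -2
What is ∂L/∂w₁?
∂L/∂w₁ = 0

Forward pass:
z = w₁x = -1×3 = -3
h = ReLU(-3) = 0
y = w₂h = -2×0 = 0

Backward pass:
∂L/∂y = 2(y - t) = 2(0 - -2) = 4
∂y/∂h = w₂ = -2
∂h/∂z = 0 (ReLU derivative)
∂z/∂w₁ = x = 3

∂L/∂w₁ = 4 × -2 × 0 × 3 = 0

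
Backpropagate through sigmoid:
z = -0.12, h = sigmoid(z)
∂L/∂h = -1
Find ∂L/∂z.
∂L/∂z = -0.2491

σ(-0.12) = 0.47
σ'(-0.12) = σ(-0.12)(1 - σ(-0.12)) = 0.47 × 0.53 = 0.2491
∂L/∂z = ∂L/∂h · σ'(z) = -1 × 0.2491 = -0.2491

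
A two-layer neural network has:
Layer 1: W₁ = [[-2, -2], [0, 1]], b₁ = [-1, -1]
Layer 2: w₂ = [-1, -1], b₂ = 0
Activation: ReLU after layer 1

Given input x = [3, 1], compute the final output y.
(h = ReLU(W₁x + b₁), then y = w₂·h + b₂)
y = 0

Layer 1 pre-activation: z₁ = [-9, 0]
After ReLU: h = [0, 0]
Layer 2 output: y = -1×0 + -1×0 + 0 = 0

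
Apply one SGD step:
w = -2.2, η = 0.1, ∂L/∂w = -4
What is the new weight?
w_new = -1.8

w_new = w - η·∂L/∂w = -2.2 - 0.1×(-4) = -2.2 - (-0.4) = -1.8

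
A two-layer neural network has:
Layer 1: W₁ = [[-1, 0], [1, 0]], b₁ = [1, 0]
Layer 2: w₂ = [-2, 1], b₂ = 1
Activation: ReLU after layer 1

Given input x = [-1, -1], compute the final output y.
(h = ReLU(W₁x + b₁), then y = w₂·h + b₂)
y = -3

Layer 1 pre-activation: z₁ = [2, -1]
After ReLU: h = [2, 0]
Layer 2 output: y = -2×2 + 1×0 + 1 = -3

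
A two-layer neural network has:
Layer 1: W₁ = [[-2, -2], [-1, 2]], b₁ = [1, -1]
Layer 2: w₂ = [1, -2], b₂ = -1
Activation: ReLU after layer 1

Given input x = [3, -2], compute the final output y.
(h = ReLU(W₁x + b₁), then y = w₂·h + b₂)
y = -1

Layer 1 pre-activation: z₁ = [-1, -8]
After ReLU: h = [0, 0]
Layer 2 output: y = 1×0 + -2×0 + -1 = -1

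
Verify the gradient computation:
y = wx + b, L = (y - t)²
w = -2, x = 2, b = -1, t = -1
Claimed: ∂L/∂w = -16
Correct

y = (-2)(2) + -1 = -5
∂L/∂y = 2(y - t) = 2(-5 - -1) = -8
∂y/∂w = x = 2
∂L/∂w = -8 × 2 = -16

Claimed value: -16
Correct: The correct gradient is -16.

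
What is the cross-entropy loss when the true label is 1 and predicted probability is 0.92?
L = 0.08338

L = -1·log(0.92) - 0·log(0.08) = -log(0.92) = 0.08338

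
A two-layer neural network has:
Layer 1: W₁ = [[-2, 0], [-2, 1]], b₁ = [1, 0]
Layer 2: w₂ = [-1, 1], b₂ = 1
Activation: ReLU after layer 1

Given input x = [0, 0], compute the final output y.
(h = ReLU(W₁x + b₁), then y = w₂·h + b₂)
y = 0

Layer 1 pre-activation: z₁ = [1, 0]
After ReLU: h = [1, 0]
Layer 2 output: y = -1×1 + 1×0 + 1 = 0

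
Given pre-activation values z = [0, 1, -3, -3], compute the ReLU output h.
h = [0, 1, 0, 0]

ReLU applied element-wise: max(0,0)=0, max(0,1)=1, max(0,-3)=0, max(0,-3)=0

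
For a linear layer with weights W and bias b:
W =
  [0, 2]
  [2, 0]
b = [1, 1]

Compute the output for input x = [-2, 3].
y = [7, -3]

Wx = [0×-2 + 2×3, 2×-2 + 0×3]
   = [6, -4]
y = Wx + b = [6 + 1, -4 + 1] = [7, -3]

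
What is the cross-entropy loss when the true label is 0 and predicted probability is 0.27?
L = 0.3147

L = -0·log(0.27) - 1·log(0.73) = -log(0.73) = 0.3147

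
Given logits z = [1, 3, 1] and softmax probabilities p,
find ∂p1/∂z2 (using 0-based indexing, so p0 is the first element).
∂p1/∂z2 = -0.08382

p = softmax(z) = [0.1065, 0.787, 0.1065]
p1 = 0.787, p2 = 0.1065

∂p1/∂z2 = -p1 × p2 = -0.787 × 0.1065 = -0.08382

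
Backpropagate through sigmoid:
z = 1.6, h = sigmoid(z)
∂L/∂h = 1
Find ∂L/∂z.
∂L/∂z = 0.1398

σ(1.6) = 0.832
σ'(1.6) = σ(1.6)(1 - σ(1.6)) = 0.832 × 0.168 = 0.1398
∂L/∂z = ∂L/∂h · σ'(z) = 1 × 0.1398 = 0.1398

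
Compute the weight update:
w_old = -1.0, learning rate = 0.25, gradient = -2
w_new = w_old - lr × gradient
w_new = -0.5

w_new = w - η·∂L/∂w = -1.0 - 0.25×(-2) = -1.0 - (-0.5) = -0.5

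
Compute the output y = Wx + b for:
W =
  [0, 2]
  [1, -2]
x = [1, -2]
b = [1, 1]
y = [-3, 6]

Wx = [0×1 + 2×-2, 1×1 + -2×-2]
   = [-4, 5]
y = Wx + b = [-4 + 1, 5 + 1] = [-3, 6]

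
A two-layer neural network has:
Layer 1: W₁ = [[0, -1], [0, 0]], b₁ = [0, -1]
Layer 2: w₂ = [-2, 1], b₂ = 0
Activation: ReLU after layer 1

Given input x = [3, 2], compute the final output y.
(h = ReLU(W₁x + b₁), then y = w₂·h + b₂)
y = 0

Layer 1 pre-activation: z₁ = [-2, -1]
After ReLU: h = [0, 0]
Layer 2 output: y = -2×0 + 1×0 + 0 = 0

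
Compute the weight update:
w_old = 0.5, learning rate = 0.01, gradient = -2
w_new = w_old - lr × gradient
w_new = 0.52

w_new = w - η·∂L/∂w = 0.5 - 0.01×(-2) = 0.5 - (-0.02) = 0.52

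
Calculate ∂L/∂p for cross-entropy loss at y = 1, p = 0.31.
∂L/∂p = -3.226

∂L/∂p = -y/p + (1-y)/(1-p) = -1/0.31 + 0 = -3.226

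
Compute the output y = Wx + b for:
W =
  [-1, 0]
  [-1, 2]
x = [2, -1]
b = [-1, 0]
y = [-3, -4]

Wx = [-1×2 + 0×-1, -1×2 + 2×-1]
   = [-2, -4]
y = Wx + b = [-2 + -1, -4 + 0] = [-3, -4]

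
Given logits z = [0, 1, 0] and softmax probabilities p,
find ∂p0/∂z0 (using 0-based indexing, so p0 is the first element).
∂p0/∂z0 = 0.167

p = softmax(z) = [0.2119, 0.5761, 0.2119]
p0 = 0.2119

∂p0/∂z0 = p0(1 - p0) = 0.2119 × (1 - 0.2119) = 0.167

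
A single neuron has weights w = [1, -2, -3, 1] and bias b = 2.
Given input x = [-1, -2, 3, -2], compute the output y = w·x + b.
y = -6

y = (1)(-1) + (-2)(-2) + (-3)(3) + (1)(-2) + 2 = -6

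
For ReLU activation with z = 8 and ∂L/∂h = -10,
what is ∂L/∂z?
∂L/∂z = -10

h = ReLU(8) = 8
Since z > 0: ∂h/∂z = 1
∂L/∂z = ∂L/∂h · ∂h/∂z = -10 × 1 = -10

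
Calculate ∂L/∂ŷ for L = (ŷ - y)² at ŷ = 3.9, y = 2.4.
∂L/∂ŷ = 3.0

∂L/∂ŷ = 2(ŷ - y) = 2(3.9 - 2.4) = 2(1.5) = 3.0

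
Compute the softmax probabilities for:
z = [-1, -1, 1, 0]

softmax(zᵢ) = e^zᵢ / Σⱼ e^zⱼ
p = [0.0826, 0.0826, 0.6103, 0.2245]

exp(z) = [0.3679, 0.3679, 2.718, 1]
Sum = 4.454
p = [0.0826, 0.0826, 0.6103, 0.2245]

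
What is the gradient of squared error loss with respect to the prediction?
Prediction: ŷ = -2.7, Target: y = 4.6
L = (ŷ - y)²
∂L/∂ŷ = -14.6

∂L/∂ŷ = 2(ŷ - y) = 2(-2.7 - 4.6) = 2(-7.3) = -14.6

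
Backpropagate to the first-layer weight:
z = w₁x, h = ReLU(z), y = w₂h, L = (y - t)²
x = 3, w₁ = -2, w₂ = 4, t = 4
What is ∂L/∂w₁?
∂L/∂w₁ = 0

Forward pass:
z = w₁x = -2×3 = -6
h = ReLU(-6) = 0
y = w₂h = 4×0 = 0

Backward pass:
∂L/∂y = 2(y - t) = 2(0 - 4) = -8
∂y/∂h = w₂ = 4
∂h/∂z = 0 (ReLU derivative)
∂z/∂w₁ = x = 3

∂L/∂w₁ = -8 × 4 × 0 × 3 = 0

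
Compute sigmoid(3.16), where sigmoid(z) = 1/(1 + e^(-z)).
0.9593

sigmoid(3.16) = 1/(1 + e^(-3.16)) = 1/(1 + 0.04243) = 0.9593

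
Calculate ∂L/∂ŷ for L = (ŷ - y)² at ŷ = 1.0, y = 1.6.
∂L/∂ŷ = -1.2

∂L/∂ŷ = 2(ŷ - y) = 2(1.0 - 1.6) = 2(-0.6) = -1.2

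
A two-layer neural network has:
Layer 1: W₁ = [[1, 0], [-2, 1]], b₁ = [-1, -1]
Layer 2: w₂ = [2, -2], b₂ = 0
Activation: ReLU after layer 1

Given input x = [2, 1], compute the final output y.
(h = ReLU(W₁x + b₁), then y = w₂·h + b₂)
y = 2

Layer 1 pre-activation: z₁ = [1, -4]
After ReLU: h = [1, 0]
Layer 2 output: y = 2×1 + -2×0 + 0 = 2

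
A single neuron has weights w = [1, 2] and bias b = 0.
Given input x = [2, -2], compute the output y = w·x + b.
y = -2

y = (1)(2) + (2)(-2) + 0 = -2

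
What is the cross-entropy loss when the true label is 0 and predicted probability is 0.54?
L = 0.7765

L = -0·log(0.54) - 1·log(0.46) = -log(0.46) = 0.7765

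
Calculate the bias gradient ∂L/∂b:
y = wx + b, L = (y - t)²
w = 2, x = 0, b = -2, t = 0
∂L/∂b = -4

y = wx + b = (2)(0) + -2 = -2
∂L/∂y = 2(y - t) = 2(-2 - 0) = -4
∂y/∂b = 1
∂L/∂b = ∂L/∂y · ∂y/∂b = -4 × 1 = -4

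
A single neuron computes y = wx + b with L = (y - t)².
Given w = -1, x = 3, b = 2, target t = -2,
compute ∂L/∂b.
∂L/∂b = 2

y = wx + b = (-1)(3) + 2 = -1
∂L/∂y = 2(y - t) = 2(-1 - -2) = 2
∂y/∂b = 1
∂L/∂b = ∂L/∂y · ∂y/∂b = 2 × 1 = 2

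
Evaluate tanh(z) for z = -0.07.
-0.06989

tanh(-0.07) = (e^(-0.07) - e^(0.07))/(e^(-0.07) + e^(0.07)) = -0.06989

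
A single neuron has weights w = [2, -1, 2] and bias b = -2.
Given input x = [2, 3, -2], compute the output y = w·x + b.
y = -5

y = (2)(2) + (-1)(3) + (2)(-2) + -2 = -5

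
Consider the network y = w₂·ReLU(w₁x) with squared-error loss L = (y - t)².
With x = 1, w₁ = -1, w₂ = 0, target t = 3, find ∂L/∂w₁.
∂L/∂w₁ = 0

Forward pass:
z = w₁x = -1×1 = -1
h = ReLU(-1) = 0
y = w₂h = 0×0 = 0

Backward pass:
∂L/∂y = 2(y - t) = 2(0 - 3) = -6
∂y/∂h = w₂ = 0
∂h/∂z = 0 (ReLU derivative)
∂z/∂w₁ = x = 1

∂L/∂w₁ = -6 × 0 × 0 × 1 = 0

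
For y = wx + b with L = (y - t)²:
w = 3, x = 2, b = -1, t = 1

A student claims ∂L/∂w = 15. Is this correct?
Incorrect

y = (3)(2) + -1 = 5
∂L/∂y = 2(y - t) = 2(5 - 1) = 8
∂y/∂w = x = 2
∂L/∂w = 8 × 2 = 16

Claimed value: 15
Incorrect: The correct gradient is 16.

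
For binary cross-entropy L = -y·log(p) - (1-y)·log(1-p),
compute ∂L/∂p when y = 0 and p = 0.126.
∂L/∂p = 1.144

∂L/∂p = -y/p + (1-y)/(1-p) = 0 + 1/0.874 = 1.144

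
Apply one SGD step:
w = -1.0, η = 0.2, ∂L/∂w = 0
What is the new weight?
w_new = -1

w_new = w - η·∂L/∂w = -1.0 - 0.2×(0) = -1.0 - (0) = -1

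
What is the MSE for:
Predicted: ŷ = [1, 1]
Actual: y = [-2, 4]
MSE = 9

MSE = (1/2)((1--2)² + (1-4)²) = (1/2)(9 + 9) = 9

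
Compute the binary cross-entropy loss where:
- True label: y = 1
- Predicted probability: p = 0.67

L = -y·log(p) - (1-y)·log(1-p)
L = 0.4005

L = -1·log(0.67) - 0·log(0.33) = -log(0.67) = 0.4005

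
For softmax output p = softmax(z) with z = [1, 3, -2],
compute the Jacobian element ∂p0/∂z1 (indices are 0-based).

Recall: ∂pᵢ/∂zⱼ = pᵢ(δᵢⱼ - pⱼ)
∂p0/∂z1 = -0.1038

p = softmax(z) = [0.1185, 0.8756, 0.0059]
p0 = 0.1185, p1 = 0.8756

∂p0/∂z1 = -p0 × p1 = -0.1185 × 0.8756 = -0.1038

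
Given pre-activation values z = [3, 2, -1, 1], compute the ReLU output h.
h = [3, 2, 0, 1]

ReLU applied element-wise: max(0,3)=3, max(0,2)=2, max(0,-1)=0, max(0,1)=1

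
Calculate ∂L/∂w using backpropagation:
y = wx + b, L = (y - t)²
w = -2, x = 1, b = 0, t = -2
∂L/∂w = 0

y = wx + b = (-2)(1) + 0 = -2
∂L/∂y = 2(y - t) = 2(-2 - -2) = 0
∂y/∂w = x = 1
∂L/∂w = ∂L/∂y · ∂y/∂w = 0 × 1 = 0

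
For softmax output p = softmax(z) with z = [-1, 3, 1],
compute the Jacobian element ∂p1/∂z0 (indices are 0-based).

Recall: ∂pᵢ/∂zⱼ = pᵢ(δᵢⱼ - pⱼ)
∂p1/∂z0 = -0.01376

p = softmax(z) = [0.01588, 0.8668, 0.1173]
p1 = 0.8668, p0 = 0.01588

∂p1/∂z0 = -p1 × p0 = -0.8668 × 0.01588 = -0.01376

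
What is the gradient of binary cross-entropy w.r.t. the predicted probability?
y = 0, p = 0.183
∂L/∂p = 1.224

∂L/∂p = -y/p + (1-y)/(1-p) = 0 + 1/0.817 = 1.224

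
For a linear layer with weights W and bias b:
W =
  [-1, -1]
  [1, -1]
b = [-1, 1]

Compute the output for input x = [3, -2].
y = [-2, 6]

Wx = [-1×3 + -1×-2, 1×3 + -1×-2]
   = [-1, 5]
y = Wx + b = [-1 + -1, 5 + 1] = [-2, 6]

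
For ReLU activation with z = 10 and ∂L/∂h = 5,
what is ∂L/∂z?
∂L/∂z = 5

h = ReLU(10) = 10
Since z > 0: ∂h/∂z = 1
∂L/∂z = ∂L/∂h · ∂h/∂z = 5 × 1 = 5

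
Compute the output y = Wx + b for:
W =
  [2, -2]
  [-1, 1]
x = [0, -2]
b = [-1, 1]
y = [3, -1]

Wx = [2×0 + -2×-2, -1×0 + 1×-2]
   = [4, -2]
y = Wx + b = [4 + -1, -2 + 1] = [3, -1]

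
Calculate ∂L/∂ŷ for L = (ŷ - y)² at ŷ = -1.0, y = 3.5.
∂L/∂ŷ = -9.0

∂L/∂ŷ = 2(ŷ - y) = 2(-1.0 - 3.5) = 2(-4.5) = -9.0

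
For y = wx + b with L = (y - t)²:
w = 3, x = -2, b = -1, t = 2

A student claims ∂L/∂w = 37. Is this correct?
Incorrect

y = (3)(-2) + -1 = -7
∂L/∂y = 2(y - t) = 2(-7 - 2) = -18
∂y/∂w = x = -2
∂L/∂w = -18 × -2 = 36

Claimed value: 37
Incorrect: The correct gradient is 36.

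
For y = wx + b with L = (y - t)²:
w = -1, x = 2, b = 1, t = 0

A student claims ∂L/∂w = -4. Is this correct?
Correct

y = (-1)(2) + 1 = -1
∂L/∂y = 2(y - t) = 2(-1 - 0) = -2
∂y/∂w = x = 2
∂L/∂w = -2 × 2 = -4

Claimed value: -4
Correct: The correct gradient is -4.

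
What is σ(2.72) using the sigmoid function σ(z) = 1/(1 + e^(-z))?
0.9382

sigmoid(2.72) = 1/(1 + e^(-2.72)) = 1/(1 + 0.06587) = 0.9382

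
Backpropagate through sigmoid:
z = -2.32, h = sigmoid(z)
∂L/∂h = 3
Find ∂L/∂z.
∂L/∂z = 0.2444

σ(-2.32) = 0.08948
σ'(-2.32) = σ(-2.32)(1 - σ(-2.32)) = 0.08948 × 0.9105 = 0.08147
∂L/∂z = ∂L/∂h · σ'(z) = 3 × 0.08147 = 0.2444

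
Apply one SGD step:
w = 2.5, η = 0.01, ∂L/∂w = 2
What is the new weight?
w_new = 2.48

w_new = w - η·∂L/∂w = 2.5 - 0.01×(2) = 2.5 - (0.02) = 2.48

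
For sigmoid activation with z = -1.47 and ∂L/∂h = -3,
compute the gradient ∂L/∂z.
∂L/∂z = -0.456

σ(-1.47) = 0.1869
σ'(-1.47) = σ(-1.47)(1 - σ(-1.47)) = 0.1869 × 0.8131 = 0.152
∂L/∂z = ∂L/∂h · σ'(z) = -3 × 0.152 = -0.456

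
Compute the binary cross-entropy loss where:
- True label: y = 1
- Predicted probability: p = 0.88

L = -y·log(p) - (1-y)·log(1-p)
L = 0.1278

L = -1·log(0.88) - 0·log(0.12) = -log(0.88) = 0.1278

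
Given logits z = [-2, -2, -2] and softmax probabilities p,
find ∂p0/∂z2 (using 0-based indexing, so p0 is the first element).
∂p0/∂z2 = -0.1111

p = softmax(z) = [0.3333, 0.3333, 0.3333]
p0 = 0.3333, p2 = 0.3333

∂p0/∂z2 = -p0 × p2 = -0.3333 × 0.3333 = -0.1111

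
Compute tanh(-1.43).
-0.8917

tanh(-1.43) = (e^(-1.43) - e^(1.43))/(e^(-1.43) + e^(1.43)) = -0.8917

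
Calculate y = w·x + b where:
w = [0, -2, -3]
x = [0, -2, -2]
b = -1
y = 9

y = (0)(0) + (-2)(-2) + (-3)(-2) + -1 = 9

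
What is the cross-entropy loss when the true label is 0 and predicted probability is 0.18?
L = 0.1985

L = -0·log(0.18) - 1·log(0.82) = -log(0.82) = 0.1985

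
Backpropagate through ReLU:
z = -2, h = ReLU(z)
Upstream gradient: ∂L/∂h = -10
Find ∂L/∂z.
∂L/∂z = 0

h = ReLU(-2) = 0
Since z < 0: ∂h/∂z = 0
∂L/∂z = ∂L/∂h · ∂h/∂z = -10 × 0 = 0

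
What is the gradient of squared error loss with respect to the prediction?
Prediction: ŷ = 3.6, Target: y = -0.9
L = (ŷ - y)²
∂L/∂ŷ = 9.0

∂L/∂ŷ = 2(ŷ - y) = 2(3.6 - -0.9) = 2(4.5) = 9.0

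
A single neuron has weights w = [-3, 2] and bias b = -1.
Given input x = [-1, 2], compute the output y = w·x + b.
y = 6

y = (-3)(-1) + (2)(2) + -1 = 6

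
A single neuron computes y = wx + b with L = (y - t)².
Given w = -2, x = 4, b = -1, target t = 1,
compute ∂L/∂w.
∂L/∂w = -80

y = wx + b = (-2)(4) + -1 = -9
∂L/∂y = 2(y - t) = 2(-9 - 1) = -20
∂y/∂w = x = 4
∂L/∂w = ∂L/∂y · ∂y/∂w = -20 × 4 = -80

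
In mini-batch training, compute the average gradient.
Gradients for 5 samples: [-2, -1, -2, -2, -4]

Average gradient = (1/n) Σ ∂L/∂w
Average gradient = -2.2

Average = (1/5)(-2 + -1 + -2 + -2 + -4) = -11/5 = -2.2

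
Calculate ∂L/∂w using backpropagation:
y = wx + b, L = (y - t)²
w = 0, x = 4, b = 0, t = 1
∂L/∂w = -8

y = wx + b = (0)(4) + 0 = 0
∂L/∂y = 2(y - t) = 2(0 - 1) = -2
∂y/∂w = x = 4
∂L/∂w = ∂L/∂y · ∂y/∂w = -2 × 4 = -8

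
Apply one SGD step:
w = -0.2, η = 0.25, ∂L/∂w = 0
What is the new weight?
w_new = -0.2

w_new = w - η·∂L/∂w = -0.2 - 0.25×(0) = -0.2 - (0) = -0.2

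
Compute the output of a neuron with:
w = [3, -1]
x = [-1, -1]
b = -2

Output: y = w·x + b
y = -4

y = (3)(-1) + (-1)(-1) + -2 = -4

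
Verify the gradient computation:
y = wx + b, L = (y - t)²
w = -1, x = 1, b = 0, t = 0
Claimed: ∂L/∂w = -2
Correct

y = (-1)(1) + 0 = -1
∂L/∂y = 2(y - t) = 2(-1 - 0) = -2
∂y/∂w = x = 1
∂L/∂w = -2 × 1 = -2

Claimed value: -2
Correct: The correct gradient is -2.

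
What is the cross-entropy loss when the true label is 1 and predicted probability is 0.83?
L = 0.1863

L = -1·log(0.83) - 0·log(0.17) = -log(0.83) = 0.1863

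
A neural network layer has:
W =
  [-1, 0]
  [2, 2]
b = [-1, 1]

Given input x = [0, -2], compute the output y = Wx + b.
y = [-1, -3]

Wx = [-1×0 + 0×-2, 2×0 + 2×-2]
   = [0, -4]
y = Wx + b = [0 + -1, -4 + 1] = [-1, -3]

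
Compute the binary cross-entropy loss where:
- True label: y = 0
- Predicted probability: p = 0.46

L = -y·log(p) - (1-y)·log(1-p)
L = 0.6162

L = -0·log(0.46) - 1·log(0.54) = -log(0.54) = 0.6162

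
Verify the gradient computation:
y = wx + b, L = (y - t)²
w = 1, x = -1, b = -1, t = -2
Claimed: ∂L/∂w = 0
Correct

y = (1)(-1) + -1 = -2
∂L/∂y = 2(y - t) = 2(-2 - -2) = 0
∂y/∂w = x = -1
∂L/∂w = 0 × -1 = 0

Claimed value: 0
Correct: The correct gradient is 0.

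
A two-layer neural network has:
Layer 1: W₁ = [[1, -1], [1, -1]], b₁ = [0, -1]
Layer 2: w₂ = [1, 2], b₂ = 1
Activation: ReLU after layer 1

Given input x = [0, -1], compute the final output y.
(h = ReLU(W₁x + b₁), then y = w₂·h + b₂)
y = 2

Layer 1 pre-activation: z₁ = [1, 0]
After ReLU: h = [1, 0]
Layer 2 output: y = 1×1 + 2×0 + 1 = 2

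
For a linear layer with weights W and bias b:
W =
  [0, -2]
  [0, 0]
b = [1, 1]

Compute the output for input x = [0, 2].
y = [-3, 1]

Wx = [0×0 + -2×2, 0×0 + 0×2]
   = [-4, 0]
y = Wx + b = [-4 + 1, 0 + 1] = [-3, 1]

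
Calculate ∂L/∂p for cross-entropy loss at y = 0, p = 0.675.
∂L/∂p = 3.077

∂L/∂p = -y/p + (1-y)/(1-p) = 0 + 1/0.325 = 3.077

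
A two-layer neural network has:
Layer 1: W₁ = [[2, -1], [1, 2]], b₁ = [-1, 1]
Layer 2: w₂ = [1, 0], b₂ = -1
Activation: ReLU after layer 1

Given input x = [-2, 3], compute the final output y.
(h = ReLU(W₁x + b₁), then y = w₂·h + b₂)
y = -1

Layer 1 pre-activation: z₁ = [-8, 5]
After ReLU: h = [0, 5]
Layer 2 output: y = 1×0 + 0×5 + -1 = -1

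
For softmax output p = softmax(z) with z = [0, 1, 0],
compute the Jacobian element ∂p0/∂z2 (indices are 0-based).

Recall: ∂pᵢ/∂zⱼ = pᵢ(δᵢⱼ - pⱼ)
∂p0/∂z2 = -0.04492

p = softmax(z) = [0.2119, 0.5761, 0.2119]
p0 = 0.2119, p2 = 0.2119

∂p0/∂z2 = -p0 × p2 = -0.2119 × 0.2119 = -0.04492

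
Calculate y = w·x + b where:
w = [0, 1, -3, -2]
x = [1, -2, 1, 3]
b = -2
y = -13

y = (0)(1) + (1)(-2) + (-3)(1) + (-2)(3) + -2 = -13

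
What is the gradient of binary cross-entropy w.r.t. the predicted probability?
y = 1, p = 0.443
∂L/∂p = -2.257

∂L/∂p = -y/p + (1-y)/(1-p) = -1/0.443 + 0 = -2.257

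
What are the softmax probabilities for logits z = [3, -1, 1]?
p = [0.8668, 0.0159, 0.1173]

exp(z) = [20.09, 0.3679, 2.718]
Sum = 23.17
p = [0.8668, 0.0159, 0.1173]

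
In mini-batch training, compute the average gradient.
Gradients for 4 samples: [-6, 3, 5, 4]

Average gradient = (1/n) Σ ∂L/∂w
Average gradient = 1.5

Average = (1/4)(-6 + 3 + 5 + 4) = 6/4 = 1.5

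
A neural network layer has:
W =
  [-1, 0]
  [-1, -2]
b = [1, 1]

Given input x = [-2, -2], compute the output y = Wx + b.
y = [3, 7]

Wx = [-1×-2 + 0×-2, -1×-2 + -2×-2]
   = [2, 6]
y = Wx + b = [2 + 1, 6 + 1] = [3, 7]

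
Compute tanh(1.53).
0.9104

tanh(1.53) = (e^(1.53) - e^(-1.53))/(e^(1.53) + e^(-1.53)) = 0.9104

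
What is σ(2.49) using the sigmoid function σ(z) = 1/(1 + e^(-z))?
0.9234

sigmoid(2.49) = 1/(1 + e^(-2.49)) = 1/(1 + 0.08291) = 0.9234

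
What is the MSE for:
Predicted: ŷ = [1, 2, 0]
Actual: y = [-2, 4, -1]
MSE = 4.667

MSE = (1/3)((1--2)² + (2-4)² + (0--1)²) = (1/3)(9 + 4 + 1) = 4.667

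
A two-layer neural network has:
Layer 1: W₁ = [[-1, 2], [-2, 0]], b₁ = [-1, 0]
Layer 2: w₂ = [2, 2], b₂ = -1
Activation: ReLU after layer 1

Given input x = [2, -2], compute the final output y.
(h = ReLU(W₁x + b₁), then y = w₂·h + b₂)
y = -1

Layer 1 pre-activation: z₁ = [-7, -4]
After ReLU: h = [0, 0]
Layer 2 output: y = 2×0 + 2×0 + -1 = -1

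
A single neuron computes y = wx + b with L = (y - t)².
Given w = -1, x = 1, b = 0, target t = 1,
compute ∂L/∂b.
∂L/∂b = -4

y = wx + b = (-1)(1) + 0 = -1
∂L/∂y = 2(y - t) = 2(-1 - 1) = -4
∂y/∂b = 1
∂L/∂b = ∂L/∂y · ∂y/∂b = -4 × 1 = -4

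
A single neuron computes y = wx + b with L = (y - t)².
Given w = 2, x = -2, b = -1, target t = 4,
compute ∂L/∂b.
∂L/∂b = -18

y = wx + b = (2)(-2) + -1 = -5
∂L/∂y = 2(y - t) = 2(-5 - 4) = -18
∂y/∂b = 1
∂L/∂b = ∂L/∂y · ∂y/∂b = -18 × 1 = -18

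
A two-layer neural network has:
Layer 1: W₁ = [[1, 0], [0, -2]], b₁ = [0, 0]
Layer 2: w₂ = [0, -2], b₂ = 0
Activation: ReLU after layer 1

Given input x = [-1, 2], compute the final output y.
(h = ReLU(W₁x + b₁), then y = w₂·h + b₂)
y = 0

Layer 1 pre-activation: z₁ = [-1, -4]
After ReLU: h = [0, 0]
Layer 2 output: y = 0×0 + -2×0 + 0 = 0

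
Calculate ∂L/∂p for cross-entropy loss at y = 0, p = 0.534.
∂L/∂p = 2.146

∂L/∂p = -y/p + (1-y)/(1-p) = 0 + 1/0.466 = 2.146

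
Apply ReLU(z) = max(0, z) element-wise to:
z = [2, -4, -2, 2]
h = [2, 0, 0, 2]

ReLU applied element-wise: max(0,2)=2, max(0,-4)=0, max(0,-2)=0, max(0,2)=2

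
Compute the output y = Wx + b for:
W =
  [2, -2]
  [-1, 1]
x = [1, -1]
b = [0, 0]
y = [4, -2]

Wx = [2×1 + -2×-1, -1×1 + 1×-1]
   = [4, -2]
y = Wx + b = [4 + 0, -2 + 0] = [4, -2]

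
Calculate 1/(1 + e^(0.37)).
0.4085

sigmoid(-0.37) = 1/(1 + e^(0.37)) = 1/(1 + 1.448) = 0.4085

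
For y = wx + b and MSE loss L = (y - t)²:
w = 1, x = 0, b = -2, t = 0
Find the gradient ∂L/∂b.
∂L/∂b = -4

y = wx + b = (1)(0) + -2 = -2
∂L/∂y = 2(y - t) = 2(-2 - 0) = -4
∂y/∂b = 1
∂L/∂b = ∂L/∂y · ∂y/∂b = -4 × 1 = -4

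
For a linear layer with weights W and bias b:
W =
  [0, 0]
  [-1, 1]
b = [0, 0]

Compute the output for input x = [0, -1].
y = [0, -1]

Wx = [0×0 + 0×-1, -1×0 + 1×-1]
   = [0, -1]
y = Wx + b = [0 + 0, -1 + 0] = [0, -1]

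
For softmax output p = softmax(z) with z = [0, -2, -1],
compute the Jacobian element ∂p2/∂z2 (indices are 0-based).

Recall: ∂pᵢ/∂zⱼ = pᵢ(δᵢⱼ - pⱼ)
∂p2/∂z2 = 0.1848

p = softmax(z) = [0.6652, 0.09003, 0.2447]
p2 = 0.2447

∂p2/∂z2 = p2(1 - p2) = 0.2447 × (1 - 0.2447) = 0.1848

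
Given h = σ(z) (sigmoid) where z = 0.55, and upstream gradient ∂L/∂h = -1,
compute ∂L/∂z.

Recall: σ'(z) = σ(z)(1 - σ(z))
∂L/∂z = -0.232

σ(0.55) = 0.6341
σ'(0.55) = σ(0.55)(1 - σ(0.55)) = 0.6341 × 0.3659 = 0.232
∂L/∂z = ∂L/∂h · σ'(z) = -1 × 0.232 = -0.232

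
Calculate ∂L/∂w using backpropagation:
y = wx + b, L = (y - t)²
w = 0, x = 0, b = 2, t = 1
∂L/∂w = 0

y = wx + b = (0)(0) + 2 = 2
∂L/∂y = 2(y - t) = 2(2 - 1) = 2
∂y/∂w = x = 0
∂L/∂w = ∂L/∂y · ∂y/∂w = 2 × 0 = 0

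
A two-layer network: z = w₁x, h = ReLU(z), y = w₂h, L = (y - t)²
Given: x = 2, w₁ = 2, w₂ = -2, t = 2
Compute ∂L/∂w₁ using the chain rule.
∂L/∂w₁ = 80

Forward pass:
z = w₁x = 2×2 = 4
h = ReLU(4) = 4
y = w₂h = -2×4 = -8

Backward pass:
∂L/∂y = 2(y - t) = 2(-8 - 2) = -20
∂y/∂h = w₂ = -2
∂h/∂z = 1 (ReLU derivative)
∂z/∂w₁ = x = 2

∂L/∂w₁ = -20 × -2 × 1 × 2 = 80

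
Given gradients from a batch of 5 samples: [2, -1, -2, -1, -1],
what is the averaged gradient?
Average gradient = -0.6

Average = (1/5)(2 + -1 + -2 + -1 + -1) = -3/5 = -0.6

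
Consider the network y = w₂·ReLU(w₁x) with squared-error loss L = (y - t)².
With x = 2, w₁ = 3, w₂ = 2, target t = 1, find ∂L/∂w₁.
∂L/∂w₁ = 88

Forward pass:
z = w₁x = 3×2 = 6
h = ReLU(6) = 6
y = w₂h = 2×6 = 12

Backward pass:
∂L/∂y = 2(y - t) = 2(12 - 1) = 22
∂y/∂h = w₂ = 2
∂h/∂z = 1 (ReLU derivative)
∂z/∂w₁ = x = 2

∂L/∂w₁ = 22 × 2 × 1 × 2 = 88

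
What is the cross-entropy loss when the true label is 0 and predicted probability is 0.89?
L = 2.207

L = -0·log(0.89) - 1·log(0.11) = -log(0.11) = 2.207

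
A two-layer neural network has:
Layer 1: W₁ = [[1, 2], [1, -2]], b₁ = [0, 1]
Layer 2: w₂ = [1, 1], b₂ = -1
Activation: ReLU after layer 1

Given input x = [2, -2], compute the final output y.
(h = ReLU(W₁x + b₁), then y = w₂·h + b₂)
y = 6

Layer 1 pre-activation: z₁ = [-2, 7]
After ReLU: h = [0, 7]
Layer 2 output: y = 1×0 + 1×7 + -1 = 6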